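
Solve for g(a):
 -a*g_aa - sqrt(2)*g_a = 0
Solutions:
 g(a) = C1 + C2*a^(1 - sqrt(2))


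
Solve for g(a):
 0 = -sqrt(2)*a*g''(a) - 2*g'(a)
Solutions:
 g(a) = C1 + C2*a^(1 - sqrt(2))


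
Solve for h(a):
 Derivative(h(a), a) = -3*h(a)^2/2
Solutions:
 h(a) = 2/(C1 + 3*a)


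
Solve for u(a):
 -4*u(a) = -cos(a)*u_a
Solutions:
 u(a) = C1*(sin(a)^2 + 2*sin(a) + 1)/(sin(a)^2 - 2*sin(a) + 1)


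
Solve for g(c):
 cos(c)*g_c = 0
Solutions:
 g(c) = C1


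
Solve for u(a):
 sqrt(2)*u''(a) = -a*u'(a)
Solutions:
 u(a) = C1 + C2*erf(2^(1/4)*a/2)


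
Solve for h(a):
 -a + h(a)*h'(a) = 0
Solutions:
 h(a) = -sqrt(C1 + a^2)
 h(a) = sqrt(C1 + a^2)


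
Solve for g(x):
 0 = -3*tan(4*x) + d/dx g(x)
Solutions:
 g(x) = C1 - 3*log(cos(4*x))/4


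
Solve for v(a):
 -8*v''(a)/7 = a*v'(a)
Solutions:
 v(a) = C1 + C2*erf(sqrt(7)*a/4)


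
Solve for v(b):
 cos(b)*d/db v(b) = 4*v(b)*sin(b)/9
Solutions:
 v(b) = C1/cos(b)^(4/9)


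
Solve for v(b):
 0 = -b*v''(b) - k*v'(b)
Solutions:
 v(b) = C1 + b^(1 - re(k))*(C2*sin(log(b)*Abs(im(k))) + C3*cos(log(b)*im(k)))


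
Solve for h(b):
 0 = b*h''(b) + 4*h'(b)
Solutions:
 h(b) = C1 + C2/b^3


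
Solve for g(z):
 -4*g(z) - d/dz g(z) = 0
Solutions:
 g(z) = C1*exp(-4*z)


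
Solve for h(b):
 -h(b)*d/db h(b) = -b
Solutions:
 h(b) = -sqrt(C1 + b^2)
 h(b) = sqrt(C1 + b^2)


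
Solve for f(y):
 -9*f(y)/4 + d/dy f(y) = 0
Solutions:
 f(y) = C1*exp(9*y/4)


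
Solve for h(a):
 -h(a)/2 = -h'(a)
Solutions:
 h(a) = C1*exp(a/2)


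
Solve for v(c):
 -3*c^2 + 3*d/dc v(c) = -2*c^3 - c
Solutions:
 v(c) = C1 - c^4/6 + c^3/3 - c^2/6


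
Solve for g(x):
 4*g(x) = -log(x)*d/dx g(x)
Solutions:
 g(x) = C1*exp(-4*li(x))


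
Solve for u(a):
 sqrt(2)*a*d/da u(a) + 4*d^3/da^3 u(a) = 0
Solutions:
 u(a) = C1 + Integral(C2*airyai(-sqrt(2)*a/2) + C3*airybi(-sqrt(2)*a/2), a)


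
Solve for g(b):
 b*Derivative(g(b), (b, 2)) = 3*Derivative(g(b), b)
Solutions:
 g(b) = C1 + C2*b^4


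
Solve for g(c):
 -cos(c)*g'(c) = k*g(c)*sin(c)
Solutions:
 g(c) = C1*exp(k*log(cos(c)))


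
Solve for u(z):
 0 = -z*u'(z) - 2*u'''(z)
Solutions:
 u(z) = C1 + Integral(C2*airyai(-2^(2/3)*z/2) + C3*airybi(-2^(2/3)*z/2), z)


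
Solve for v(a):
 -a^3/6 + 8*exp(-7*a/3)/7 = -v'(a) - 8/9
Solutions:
 v(a) = C1 + a^4/24 - 8*a/9 + 24*exp(-7*a/3)/49


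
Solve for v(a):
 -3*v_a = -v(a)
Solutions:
 v(a) = C1*exp(a/3)


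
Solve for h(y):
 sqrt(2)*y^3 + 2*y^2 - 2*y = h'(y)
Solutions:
 h(y) = C1 + sqrt(2)*y^4/4 + 2*y^3/3 - y^2


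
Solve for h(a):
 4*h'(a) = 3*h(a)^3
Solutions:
 h(a) = -sqrt(2)*sqrt(-1/(C1 + 3*a))
 h(a) = sqrt(2)*sqrt(-1/(C1 + 3*a))


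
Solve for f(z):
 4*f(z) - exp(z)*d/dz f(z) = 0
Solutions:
 f(z) = C1*exp(-4*exp(-z))


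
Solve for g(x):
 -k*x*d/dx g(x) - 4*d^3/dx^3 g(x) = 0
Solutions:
 g(x) = C1 + Integral(C2*airyai(2^(1/3)*x*(-k)^(1/3)/2) + C3*airybi(2^(1/3)*x*(-k)^(1/3)/2), x)


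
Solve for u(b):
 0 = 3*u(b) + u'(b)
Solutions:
 u(b) = C1*exp(-3*b)


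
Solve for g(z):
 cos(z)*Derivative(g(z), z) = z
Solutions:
 g(z) = C1 + Integral(z/cos(z), z)


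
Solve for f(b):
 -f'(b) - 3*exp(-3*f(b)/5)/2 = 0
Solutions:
 f(b) = 5*log(C1 - 9*b/10)/3
 f(b) = 5*log(10^(2/3)*(-3^(1/3) - 3^(5/6)*I)*(C1 - 3*b)^(1/3)/20)
 f(b) = 5*log(10^(2/3)*(-3^(1/3) + 3^(5/6)*I)*(C1 - 3*b)^(1/3)/20)


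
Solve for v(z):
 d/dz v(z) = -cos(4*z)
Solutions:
 v(z) = C1 - sin(4*z)/4


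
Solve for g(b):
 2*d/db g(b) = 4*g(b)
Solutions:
 g(b) = C1*exp(2*b)


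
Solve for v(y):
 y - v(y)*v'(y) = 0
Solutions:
 v(y) = -sqrt(C1 + y^2)
 v(y) = sqrt(C1 + y^2)


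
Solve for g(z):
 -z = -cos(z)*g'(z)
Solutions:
 g(z) = C1 + Integral(z/cos(z), z)


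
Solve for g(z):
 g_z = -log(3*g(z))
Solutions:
 Integral(1/(log(_y) + log(3)), (_y, g(z))) = C1 - z


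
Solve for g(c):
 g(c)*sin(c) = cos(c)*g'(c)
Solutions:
 g(c) = C1/cos(c)


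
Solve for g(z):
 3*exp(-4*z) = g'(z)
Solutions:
 g(z) = C1 - 3*exp(-4*z)/4


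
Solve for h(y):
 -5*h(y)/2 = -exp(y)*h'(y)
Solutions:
 h(y) = C1*exp(-5*exp(-y)/2)


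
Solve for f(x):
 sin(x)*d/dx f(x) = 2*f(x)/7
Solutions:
 f(x) = C1*(cos(x) - 1)^(1/7)/(cos(x) + 1)^(1/7)


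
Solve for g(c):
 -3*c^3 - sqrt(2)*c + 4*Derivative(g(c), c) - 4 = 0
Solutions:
 g(c) = C1 + 3*c^4/16 + sqrt(2)*c^2/8 + c


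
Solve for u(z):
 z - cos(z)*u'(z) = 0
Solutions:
 u(z) = C1 + Integral(z/cos(z), z)


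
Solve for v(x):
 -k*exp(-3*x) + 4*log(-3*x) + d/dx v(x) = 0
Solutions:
 v(x) = C1 - k*exp(-3*x)/3 - 4*x*log(-x) + 4*x*(1 - log(3))


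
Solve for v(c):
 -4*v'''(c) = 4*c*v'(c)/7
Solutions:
 v(c) = C1 + Integral(C2*airyai(-7^(2/3)*c/7) + C3*airybi(-7^(2/3)*c/7), c)


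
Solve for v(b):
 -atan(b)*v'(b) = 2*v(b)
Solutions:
 v(b) = C1*exp(-2*Integral(1/atan(b), b))


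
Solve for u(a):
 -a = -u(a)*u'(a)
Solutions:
 u(a) = -sqrt(C1 + a^2)
 u(a) = sqrt(C1 + a^2)


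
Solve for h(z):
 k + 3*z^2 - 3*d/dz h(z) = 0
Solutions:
 h(z) = C1 + k*z/3 + z^3/3


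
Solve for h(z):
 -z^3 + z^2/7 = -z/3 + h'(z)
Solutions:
 h(z) = C1 - z^4/4 + z^3/21 + z^2/6


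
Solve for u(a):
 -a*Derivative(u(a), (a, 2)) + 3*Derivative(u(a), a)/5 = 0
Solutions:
 u(a) = C1 + C2*a^(8/5)


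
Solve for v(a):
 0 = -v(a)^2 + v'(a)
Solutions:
 v(a) = -1/(C1 + a)


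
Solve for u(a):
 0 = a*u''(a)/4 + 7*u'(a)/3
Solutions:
 u(a) = C1 + C2/a^(25/3)


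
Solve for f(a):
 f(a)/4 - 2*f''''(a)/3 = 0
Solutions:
 f(a) = C1*exp(-6^(1/4)*a/2) + C2*exp(6^(1/4)*a/2) + C3*sin(6^(1/4)*a/2) + C4*cos(6^(1/4)*a/2)


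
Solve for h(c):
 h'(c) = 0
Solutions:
 h(c) = C1


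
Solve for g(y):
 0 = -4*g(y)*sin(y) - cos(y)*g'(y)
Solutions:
 g(y) = C1*cos(y)^4


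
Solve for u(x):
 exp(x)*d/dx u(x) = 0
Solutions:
 u(x) = C1


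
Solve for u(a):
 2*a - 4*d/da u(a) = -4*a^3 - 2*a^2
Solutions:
 u(a) = C1 + a^4/4 + a^3/6 + a^2/4


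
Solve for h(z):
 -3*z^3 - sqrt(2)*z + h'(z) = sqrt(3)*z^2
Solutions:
 h(z) = C1 + 3*z^4/4 + sqrt(3)*z^3/3 + sqrt(2)*z^2/2


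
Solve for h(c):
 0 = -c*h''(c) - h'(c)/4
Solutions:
 h(c) = C1 + C2*c^(3/4)


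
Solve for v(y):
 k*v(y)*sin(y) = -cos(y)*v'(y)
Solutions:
 v(y) = C1*exp(k*log(cos(y)))


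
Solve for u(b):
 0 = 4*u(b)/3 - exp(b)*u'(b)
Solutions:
 u(b) = C1*exp(-4*exp(-b)/3)


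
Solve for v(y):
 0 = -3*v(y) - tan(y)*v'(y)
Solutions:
 v(y) = C1/sin(y)^3


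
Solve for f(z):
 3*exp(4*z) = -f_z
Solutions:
 f(z) = C1 - 3*exp(4*z)/4


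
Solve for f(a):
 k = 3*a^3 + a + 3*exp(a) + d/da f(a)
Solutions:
 f(a) = C1 - 3*a^4/4 - a^2/2 + a*k - 3*exp(a)


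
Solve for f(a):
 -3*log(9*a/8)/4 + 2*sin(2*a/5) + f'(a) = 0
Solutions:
 f(a) = C1 + 3*a*log(a)/4 - 9*a*log(2)/4 - 3*a/4 + 3*a*log(3)/2 + 5*cos(2*a/5)


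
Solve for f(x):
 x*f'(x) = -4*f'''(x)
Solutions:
 f(x) = C1 + Integral(C2*airyai(-2^(1/3)*x/2) + C3*airybi(-2^(1/3)*x/2), x)


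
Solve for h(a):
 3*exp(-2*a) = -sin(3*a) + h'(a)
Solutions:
 h(a) = C1 - cos(3*a)/3 - 3*exp(-2*a)/2


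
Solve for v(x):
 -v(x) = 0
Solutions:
 v(x) = 0


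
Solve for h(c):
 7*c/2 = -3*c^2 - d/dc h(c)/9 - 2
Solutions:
 h(c) = C1 - 9*c^3 - 63*c^2/4 - 18*c


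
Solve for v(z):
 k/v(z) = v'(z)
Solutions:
 v(z) = -sqrt(C1 + 2*k*z)
 v(z) = sqrt(C1 + 2*k*z)


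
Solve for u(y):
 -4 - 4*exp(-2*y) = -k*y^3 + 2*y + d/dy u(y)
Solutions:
 u(y) = C1 + k*y^4/4 - y^2 - 4*y + 2*exp(-2*y)


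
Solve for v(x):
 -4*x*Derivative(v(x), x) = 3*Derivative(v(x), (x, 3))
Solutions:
 v(x) = C1 + Integral(C2*airyai(-6^(2/3)*x/3) + C3*airybi(-6^(2/3)*x/3), x)


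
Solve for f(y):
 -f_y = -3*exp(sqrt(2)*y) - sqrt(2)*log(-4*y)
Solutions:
 f(y) = C1 + sqrt(2)*y*log(-y) + sqrt(2)*y*(-1 + 2*log(2)) + 3*sqrt(2)*exp(sqrt(2)*y)/2


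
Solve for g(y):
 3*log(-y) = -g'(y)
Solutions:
 g(y) = C1 - 3*y*log(-y) + 3*y


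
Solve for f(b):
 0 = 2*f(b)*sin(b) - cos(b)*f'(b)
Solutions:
 f(b) = C1/cos(b)^2


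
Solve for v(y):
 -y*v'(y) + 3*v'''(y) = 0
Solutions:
 v(y) = C1 + Integral(C2*airyai(3^(2/3)*y/3) + C3*airybi(3^(2/3)*y/3), y)


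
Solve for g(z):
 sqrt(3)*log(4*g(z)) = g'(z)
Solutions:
 -sqrt(3)*Integral(1/(log(_y) + 2*log(2)), (_y, g(z)))/3 = C1 - z


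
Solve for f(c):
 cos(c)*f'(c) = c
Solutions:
 f(c) = C1 + Integral(c/cos(c), c)


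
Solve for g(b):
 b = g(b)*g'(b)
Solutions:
 g(b) = -sqrt(C1 + b^2)
 g(b) = sqrt(C1 + b^2)


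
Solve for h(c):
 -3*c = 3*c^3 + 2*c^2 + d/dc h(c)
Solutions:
 h(c) = C1 - 3*c^4/4 - 2*c^3/3 - 3*c^2/2


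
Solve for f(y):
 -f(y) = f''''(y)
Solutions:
 f(y) = (C1*sin(sqrt(2)*y/2) + C2*cos(sqrt(2)*y/2))*exp(-sqrt(2)*y/2) + (C3*sin(sqrt(2)*y/2) + C4*cos(sqrt(2)*y/2))*exp(sqrt(2)*y/2)


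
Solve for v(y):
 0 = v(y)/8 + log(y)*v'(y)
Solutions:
 v(y) = C1*exp(-li(y)/8)


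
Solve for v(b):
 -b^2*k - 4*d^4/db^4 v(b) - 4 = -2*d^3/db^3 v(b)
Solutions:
 v(b) = C1 + C2*b + C3*b^2 + C4*exp(b/2) + b^5*k/120 + b^4*k/12 + b^3*(2*k + 1)/3


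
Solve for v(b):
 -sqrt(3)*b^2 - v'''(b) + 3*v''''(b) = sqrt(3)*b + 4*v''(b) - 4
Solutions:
 v(b) = C1 + C2*b + C3*exp(-b) + C4*exp(4*b/3) - sqrt(3)*b^4/48 - sqrt(3)*b^3/48 + b^2*(32 - 11*sqrt(3))/64


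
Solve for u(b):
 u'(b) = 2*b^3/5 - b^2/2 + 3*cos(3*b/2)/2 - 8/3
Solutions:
 u(b) = C1 + b^4/10 - b^3/6 - 8*b/3 + sin(3*b/2)


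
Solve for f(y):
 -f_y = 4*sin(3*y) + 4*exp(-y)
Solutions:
 f(y) = C1 + 4*cos(3*y)/3 + 4*exp(-y)


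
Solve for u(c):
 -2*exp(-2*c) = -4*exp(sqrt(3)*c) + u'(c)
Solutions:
 u(c) = C1 + 4*sqrt(3)*exp(sqrt(3)*c)/3 + exp(-2*c)


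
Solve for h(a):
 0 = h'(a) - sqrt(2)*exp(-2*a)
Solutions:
 h(a) = C1 - sqrt(2)*exp(-2*a)/2


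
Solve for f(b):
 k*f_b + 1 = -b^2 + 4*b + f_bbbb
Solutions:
 f(b) = C1 + C2*exp(b*k^(1/3)) + C3*exp(b*k^(1/3)*(-1 + sqrt(3)*I)/2) + C4*exp(-b*k^(1/3)*(1 + sqrt(3)*I)/2) - b^3/(3*k) + 2*b^2/k - b/k


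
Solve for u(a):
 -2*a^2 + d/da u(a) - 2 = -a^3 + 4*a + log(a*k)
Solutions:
 u(a) = C1 - a^4/4 + 2*a^3/3 + 2*a^2 + a*log(a*k) + a


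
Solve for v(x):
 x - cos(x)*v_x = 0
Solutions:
 v(x) = C1 + Integral(x/cos(x), x)


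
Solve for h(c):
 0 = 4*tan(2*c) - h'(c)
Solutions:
 h(c) = C1 - 2*log(cos(2*c))


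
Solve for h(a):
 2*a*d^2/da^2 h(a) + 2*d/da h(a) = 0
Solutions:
 h(a) = C1 + C2*log(a)


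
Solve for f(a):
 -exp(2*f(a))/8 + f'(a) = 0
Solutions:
 f(a) = log(-1/(C1 + a))/2 + log(2)
 f(a) = log(-sqrt(-1/(C1 + a))) + log(2)


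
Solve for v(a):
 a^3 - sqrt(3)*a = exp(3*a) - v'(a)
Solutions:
 v(a) = C1 - a^4/4 + sqrt(3)*a^2/2 + exp(3*a)/3


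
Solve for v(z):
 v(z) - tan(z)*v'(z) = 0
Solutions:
 v(z) = C1*sin(z)


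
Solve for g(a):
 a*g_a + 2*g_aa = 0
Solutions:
 g(a) = C1 + C2*erf(a/2)


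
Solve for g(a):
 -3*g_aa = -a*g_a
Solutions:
 g(a) = C1 + C2*erfi(sqrt(6)*a/6)


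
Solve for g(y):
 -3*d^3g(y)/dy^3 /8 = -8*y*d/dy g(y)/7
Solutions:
 g(y) = C1 + Integral(C2*airyai(4*21^(2/3)*y/21) + C3*airybi(4*21^(2/3)*y/21), y)


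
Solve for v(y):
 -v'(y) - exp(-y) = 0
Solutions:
 v(y) = C1 + exp(-y)


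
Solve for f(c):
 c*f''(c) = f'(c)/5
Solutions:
 f(c) = C1 + C2*c^(6/5)


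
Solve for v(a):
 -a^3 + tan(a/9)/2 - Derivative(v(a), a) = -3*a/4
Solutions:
 v(a) = C1 - a^4/4 + 3*a^2/8 - 9*log(cos(a/9))/2


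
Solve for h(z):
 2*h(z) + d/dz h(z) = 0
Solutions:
 h(z) = C1*exp(-2*z)


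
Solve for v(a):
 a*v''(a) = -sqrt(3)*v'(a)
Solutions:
 v(a) = C1 + C2*a^(1 - sqrt(3))


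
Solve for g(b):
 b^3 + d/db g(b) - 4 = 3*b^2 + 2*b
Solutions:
 g(b) = C1 - b^4/4 + b^3 + b^2 + 4*b


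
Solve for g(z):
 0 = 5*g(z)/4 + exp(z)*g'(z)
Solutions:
 g(z) = C1*exp(5*exp(-z)/4)


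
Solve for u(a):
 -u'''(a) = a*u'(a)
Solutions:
 u(a) = C1 + Integral(C2*airyai(-a) + C3*airybi(-a), a)


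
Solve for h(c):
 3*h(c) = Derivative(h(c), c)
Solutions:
 h(c) = C1*exp(3*c)


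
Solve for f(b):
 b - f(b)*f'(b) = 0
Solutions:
 f(b) = -sqrt(C1 + b^2)
 f(b) = sqrt(C1 + b^2)


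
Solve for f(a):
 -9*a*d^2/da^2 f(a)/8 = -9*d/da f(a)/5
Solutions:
 f(a) = C1 + C2*a^(13/5)


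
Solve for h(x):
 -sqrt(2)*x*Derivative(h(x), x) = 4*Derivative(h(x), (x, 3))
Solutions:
 h(x) = C1 + Integral(C2*airyai(-sqrt(2)*x/2) + C3*airybi(-sqrt(2)*x/2), x)


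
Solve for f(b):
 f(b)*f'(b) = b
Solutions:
 f(b) = -sqrt(C1 + b^2)
 f(b) = sqrt(C1 + b^2)


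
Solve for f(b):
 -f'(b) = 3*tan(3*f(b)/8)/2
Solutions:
 f(b) = -8*asin(C1*exp(-9*b/16))/3 + 8*pi/3
 f(b) = 8*asin(C1*exp(-9*b/16))/3


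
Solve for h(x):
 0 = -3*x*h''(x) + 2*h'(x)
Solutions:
 h(x) = C1 + C2*x^(5/3)


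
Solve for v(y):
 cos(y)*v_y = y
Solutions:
 v(y) = C1 + Integral(y/cos(y), y)


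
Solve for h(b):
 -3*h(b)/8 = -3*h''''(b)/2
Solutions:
 h(b) = C1*exp(-sqrt(2)*b/2) + C2*exp(sqrt(2)*b/2) + C3*sin(sqrt(2)*b/2) + C4*cos(sqrt(2)*b/2)


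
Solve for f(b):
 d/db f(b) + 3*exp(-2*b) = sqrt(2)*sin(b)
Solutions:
 f(b) = C1 - sqrt(2)*cos(b) + 3*exp(-2*b)/2


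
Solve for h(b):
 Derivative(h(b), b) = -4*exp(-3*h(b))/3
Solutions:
 h(b) = log(C1 - 4*b)/3
 h(b) = log((-1 - sqrt(3)*I)*(C1 - 4*b)^(1/3)/2)
 h(b) = log((-1 + sqrt(3)*I)*(C1 - 4*b)^(1/3)/2)


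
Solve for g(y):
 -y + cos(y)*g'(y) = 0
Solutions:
 g(y) = C1 + Integral(y/cos(y), y)


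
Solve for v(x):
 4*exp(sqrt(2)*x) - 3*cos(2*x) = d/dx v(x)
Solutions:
 v(x) = C1 + 2*sqrt(2)*exp(sqrt(2)*x) - 3*sin(2*x)/2


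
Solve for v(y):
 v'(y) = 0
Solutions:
 v(y) = C1


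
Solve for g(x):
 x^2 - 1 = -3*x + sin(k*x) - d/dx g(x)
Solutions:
 g(x) = C1 - x^3/3 - 3*x^2/2 + x - cos(k*x)/k


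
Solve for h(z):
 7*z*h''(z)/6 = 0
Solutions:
 h(z) = C1 + C2*z


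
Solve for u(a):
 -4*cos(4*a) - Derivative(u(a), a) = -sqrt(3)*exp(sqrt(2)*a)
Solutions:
 u(a) = C1 + sqrt(6)*exp(sqrt(2)*a)/2 - sin(4*a)


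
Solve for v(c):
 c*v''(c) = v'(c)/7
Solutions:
 v(c) = C1 + C2*c^(8/7)


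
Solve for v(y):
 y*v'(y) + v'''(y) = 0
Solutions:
 v(y) = C1 + Integral(C2*airyai(-y) + C3*airybi(-y), y)


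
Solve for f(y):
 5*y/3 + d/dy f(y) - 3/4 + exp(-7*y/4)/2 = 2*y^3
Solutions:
 f(y) = C1 + y^4/2 - 5*y^2/6 + 3*y/4 + 2*exp(-7*y/4)/7


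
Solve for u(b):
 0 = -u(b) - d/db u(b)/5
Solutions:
 u(b) = C1*exp(-5*b)


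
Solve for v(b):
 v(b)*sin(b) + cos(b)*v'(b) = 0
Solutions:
 v(b) = C1*cos(b)


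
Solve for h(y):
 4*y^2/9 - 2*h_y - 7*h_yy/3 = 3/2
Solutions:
 h(y) = C1 + C2*exp(-6*y/7) + 2*y^3/27 - 7*y^2/27 - 47*y/324


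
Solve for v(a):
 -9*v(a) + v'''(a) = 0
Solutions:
 v(a) = C3*exp(3^(2/3)*a) + (C1*sin(3*3^(1/6)*a/2) + C2*cos(3*3^(1/6)*a/2))*exp(-3^(2/3)*a/2)


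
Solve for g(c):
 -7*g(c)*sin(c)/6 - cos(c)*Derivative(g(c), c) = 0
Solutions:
 g(c) = C1*cos(c)^(7/6)


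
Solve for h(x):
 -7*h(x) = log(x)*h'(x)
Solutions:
 h(x) = C1*exp(-7*li(x))


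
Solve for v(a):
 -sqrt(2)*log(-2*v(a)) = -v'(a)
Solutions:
 -sqrt(2)*Integral(1/(log(-_y) + log(2)), (_y, v(a)))/2 = C1 - a


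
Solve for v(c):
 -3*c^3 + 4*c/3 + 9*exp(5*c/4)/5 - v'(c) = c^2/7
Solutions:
 v(c) = C1 - 3*c^4/4 - c^3/21 + 2*c^2/3 + 36*exp(5*c/4)/25


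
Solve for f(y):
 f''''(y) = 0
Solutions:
 f(y) = C1 + C2*y + C3*y^2 + C4*y^3


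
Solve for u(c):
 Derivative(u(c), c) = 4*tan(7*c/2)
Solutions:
 u(c) = C1 - 8*log(cos(7*c/2))/7


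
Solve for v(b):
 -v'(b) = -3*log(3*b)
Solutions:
 v(b) = C1 + 3*b*log(b) - 3*b + b*log(27)


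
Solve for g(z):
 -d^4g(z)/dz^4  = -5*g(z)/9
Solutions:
 g(z) = C1*exp(-sqrt(3)*5^(1/4)*z/3) + C2*exp(sqrt(3)*5^(1/4)*z/3) + C3*sin(sqrt(3)*5^(1/4)*z/3) + C4*cos(sqrt(3)*5^(1/4)*z/3)


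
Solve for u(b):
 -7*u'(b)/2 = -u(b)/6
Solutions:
 u(b) = C1*exp(b/21)


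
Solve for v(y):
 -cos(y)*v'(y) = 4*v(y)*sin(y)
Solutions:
 v(y) = C1*cos(y)^4


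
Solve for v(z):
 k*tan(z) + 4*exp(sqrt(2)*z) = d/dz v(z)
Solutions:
 v(z) = C1 - k*log(cos(z)) + 2*sqrt(2)*exp(sqrt(2)*z)


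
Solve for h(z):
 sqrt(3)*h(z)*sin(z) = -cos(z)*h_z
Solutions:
 h(z) = C1*cos(z)^(sqrt(3))


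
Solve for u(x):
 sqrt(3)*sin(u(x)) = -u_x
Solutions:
 u(x) = -acos((-C1 - exp(2*sqrt(3)*x))/(C1 - exp(2*sqrt(3)*x))) + 2*pi
 u(x) = acos((-C1 - exp(2*sqrt(3)*x))/(C1 - exp(2*sqrt(3)*x)))


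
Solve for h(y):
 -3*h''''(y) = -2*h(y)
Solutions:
 h(y) = C1*exp(-2^(1/4)*3^(3/4)*y/3) + C2*exp(2^(1/4)*3^(3/4)*y/3) + C3*sin(2^(1/4)*3^(3/4)*y/3) + C4*cos(2^(1/4)*3^(3/4)*y/3)


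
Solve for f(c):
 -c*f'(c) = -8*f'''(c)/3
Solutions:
 f(c) = C1 + Integral(C2*airyai(3^(1/3)*c/2) + C3*airybi(3^(1/3)*c/2), c)


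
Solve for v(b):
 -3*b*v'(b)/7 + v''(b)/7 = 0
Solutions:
 v(b) = C1 + C2*erfi(sqrt(6)*b/2)


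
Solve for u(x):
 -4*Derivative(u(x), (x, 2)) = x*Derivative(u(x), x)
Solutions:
 u(x) = C1 + C2*erf(sqrt(2)*x/4)


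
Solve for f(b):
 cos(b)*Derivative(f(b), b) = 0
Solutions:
 f(b) = C1


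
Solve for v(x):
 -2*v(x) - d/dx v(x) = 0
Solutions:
 v(x) = C1*exp(-2*x)


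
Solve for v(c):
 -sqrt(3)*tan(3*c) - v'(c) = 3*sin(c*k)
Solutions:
 v(c) = C1 - 3*Piecewise((-cos(c*k)/k, Ne(k, 0)), (0, True)) + sqrt(3)*log(cos(3*c))/3


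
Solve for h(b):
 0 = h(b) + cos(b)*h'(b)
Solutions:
 h(b) = C1*sqrt(sin(b) - 1)/sqrt(sin(b) + 1)


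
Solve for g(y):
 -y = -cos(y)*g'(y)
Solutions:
 g(y) = C1 + Integral(y/cos(y), y)


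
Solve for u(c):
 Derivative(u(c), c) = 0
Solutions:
 u(c) = C1


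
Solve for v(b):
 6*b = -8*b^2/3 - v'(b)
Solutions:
 v(b) = C1 - 8*b^3/9 - 3*b^2


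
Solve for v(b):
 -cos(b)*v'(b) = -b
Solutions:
 v(b) = C1 + Integral(b/cos(b), b)


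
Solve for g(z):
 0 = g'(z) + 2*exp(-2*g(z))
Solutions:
 g(z) = log(-sqrt(C1 - 4*z))
 g(z) = log(C1 - 4*z)/2


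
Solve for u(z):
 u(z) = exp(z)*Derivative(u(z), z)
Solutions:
 u(z) = C1*exp(-exp(-z))


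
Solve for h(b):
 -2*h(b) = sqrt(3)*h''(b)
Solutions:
 h(b) = C1*sin(sqrt(2)*3^(3/4)*b/3) + C2*cos(sqrt(2)*3^(3/4)*b/3)


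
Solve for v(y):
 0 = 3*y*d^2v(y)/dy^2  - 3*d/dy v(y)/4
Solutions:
 v(y) = C1 + C2*y^(5/4)


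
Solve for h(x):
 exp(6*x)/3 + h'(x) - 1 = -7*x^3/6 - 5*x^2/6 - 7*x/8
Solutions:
 h(x) = C1 - 7*x^4/24 - 5*x^3/18 - 7*x^2/16 + x - exp(6*x)/18


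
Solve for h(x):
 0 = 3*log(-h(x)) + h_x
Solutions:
 -li(-h(x)) = C1 - 3*x


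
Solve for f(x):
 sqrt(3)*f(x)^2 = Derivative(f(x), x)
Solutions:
 f(x) = -1/(C1 + sqrt(3)*x)


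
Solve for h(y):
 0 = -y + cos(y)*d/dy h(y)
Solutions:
 h(y) = C1 + Integral(y/cos(y), y)


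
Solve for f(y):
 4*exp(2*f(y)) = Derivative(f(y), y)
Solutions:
 f(y) = log(-sqrt(-1/(C1 + 4*y))) - log(2)/2
 f(y) = log(-1/(C1 + 4*y))/2 - log(2)/2


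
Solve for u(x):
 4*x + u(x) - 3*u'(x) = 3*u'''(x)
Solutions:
 u(x) = C1*exp(-x*(-2*18^(1/3)/(3 + sqrt(21))^(1/3) + 12^(1/3)*(3 + sqrt(21))^(1/3))/12)*sin(2^(1/3)*3^(1/6)*x*(6/(3 + sqrt(21))^(1/3) + 2^(1/3)*3^(2/3)*(3 + sqrt(21))^(1/3))/12) + C2*exp(-x*(-2*18^(1/3)/(3 + sqrt(21))^(1/3) + 12^(1/3)*(3 + sqrt(21))^(1/3))/12)*cos(2^(1/3)*3^(1/6)*x*(6/(3 + sqrt(21))^(1/3) + 2^(1/3)*3^(2/3)*(3 + sqrt(21))^(1/3))/12) + C3*exp(x*(-2*18^(1/3)/(3 + sqrt(21))^(1/3) + 12^(1/3)*(3 + sqrt(21))^(1/3))/6) - 4*x - 12


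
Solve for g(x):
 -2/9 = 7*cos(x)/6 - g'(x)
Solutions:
 g(x) = C1 + 2*x/9 + 7*sin(x)/6


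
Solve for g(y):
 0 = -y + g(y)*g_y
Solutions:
 g(y) = -sqrt(C1 + y^2)
 g(y) = sqrt(C1 + y^2)


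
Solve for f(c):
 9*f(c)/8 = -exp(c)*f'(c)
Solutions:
 f(c) = C1*exp(9*exp(-c)/8)


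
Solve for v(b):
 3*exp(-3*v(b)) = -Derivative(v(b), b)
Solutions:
 v(b) = log(C1 - 9*b)/3
 v(b) = log((-3^(1/3) - 3^(5/6)*I)*(C1 - 3*b)^(1/3)/2)
 v(b) = log((-3^(1/3) + 3^(5/6)*I)*(C1 - 3*b)^(1/3)/2)


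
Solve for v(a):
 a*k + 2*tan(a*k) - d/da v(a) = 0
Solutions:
 v(a) = C1 + a^2*k/2 + 2*Piecewise((-log(cos(a*k))/k, Ne(k, 0)), (0, True))


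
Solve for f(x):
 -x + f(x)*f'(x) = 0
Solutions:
 f(x) = -sqrt(C1 + x^2)
 f(x) = sqrt(C1 + x^2)


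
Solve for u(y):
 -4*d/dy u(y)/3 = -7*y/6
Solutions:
 u(y) = C1 + 7*y^2/16


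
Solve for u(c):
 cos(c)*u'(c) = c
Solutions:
 u(c) = C1 + Integral(c/cos(c), c)


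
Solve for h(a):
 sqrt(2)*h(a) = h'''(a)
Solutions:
 h(a) = C3*exp(2^(1/6)*a) + (C1*sin(2^(1/6)*sqrt(3)*a/2) + C2*cos(2^(1/6)*sqrt(3)*a/2))*exp(-2^(1/6)*a/2)


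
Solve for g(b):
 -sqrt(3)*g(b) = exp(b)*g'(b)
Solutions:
 g(b) = C1*exp(sqrt(3)*exp(-b))


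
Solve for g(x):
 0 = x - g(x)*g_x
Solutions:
 g(x) = -sqrt(C1 + x^2)
 g(x) = sqrt(C1 + x^2)


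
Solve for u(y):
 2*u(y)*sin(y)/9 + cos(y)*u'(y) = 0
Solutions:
 u(y) = C1*cos(y)^(2/9)


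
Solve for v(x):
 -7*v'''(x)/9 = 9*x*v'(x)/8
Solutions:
 v(x) = C1 + Integral(C2*airyai(-3*3^(1/3)*7^(2/3)*x/14) + C3*airybi(-3*3^(1/3)*7^(2/3)*x/14), x)


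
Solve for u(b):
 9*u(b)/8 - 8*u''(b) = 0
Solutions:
 u(b) = C1*exp(-3*b/8) + C2*exp(3*b/8)


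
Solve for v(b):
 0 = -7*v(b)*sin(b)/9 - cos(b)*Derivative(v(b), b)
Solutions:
 v(b) = C1*cos(b)^(7/9)


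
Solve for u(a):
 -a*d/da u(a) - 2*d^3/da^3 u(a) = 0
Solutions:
 u(a) = C1 + Integral(C2*airyai(-2^(2/3)*a/2) + C3*airybi(-2^(2/3)*a/2), a)


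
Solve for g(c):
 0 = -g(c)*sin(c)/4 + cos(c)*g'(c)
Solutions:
 g(c) = C1/cos(c)^(1/4)


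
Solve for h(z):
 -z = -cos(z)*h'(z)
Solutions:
 h(z) = C1 + Integral(z/cos(z), z)


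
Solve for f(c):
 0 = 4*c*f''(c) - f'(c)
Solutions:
 f(c) = C1 + C2*c^(5/4)


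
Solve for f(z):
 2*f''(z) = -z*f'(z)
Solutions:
 f(z) = C1 + C2*erf(z/2)


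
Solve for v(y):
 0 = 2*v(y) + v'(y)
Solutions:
 v(y) = C1*exp(-2*y)


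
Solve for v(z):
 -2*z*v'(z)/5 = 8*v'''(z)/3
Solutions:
 v(z) = C1 + Integral(C2*airyai(-150^(1/3)*z/10) + C3*airybi(-150^(1/3)*z/10), z)


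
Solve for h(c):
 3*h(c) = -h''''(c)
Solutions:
 h(c) = (C1*sin(sqrt(2)*3^(1/4)*c/2) + C2*cos(sqrt(2)*3^(1/4)*c/2))*exp(-sqrt(2)*3^(1/4)*c/2) + (C3*sin(sqrt(2)*3^(1/4)*c/2) + C4*cos(sqrt(2)*3^(1/4)*c/2))*exp(sqrt(2)*3^(1/4)*c/2)


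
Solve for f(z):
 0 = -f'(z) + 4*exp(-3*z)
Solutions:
 f(z) = C1 - 4*exp(-3*z)/3


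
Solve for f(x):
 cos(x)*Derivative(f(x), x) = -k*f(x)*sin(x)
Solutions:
 f(x) = C1*exp(k*log(cos(x)))


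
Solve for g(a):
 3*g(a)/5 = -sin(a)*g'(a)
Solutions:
 g(a) = C1*(cos(a) + 1)^(3/10)/(cos(a) - 1)^(3/10)


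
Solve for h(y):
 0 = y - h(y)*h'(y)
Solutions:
 h(y) = -sqrt(C1 + y^2)
 h(y) = sqrt(C1 + y^2)


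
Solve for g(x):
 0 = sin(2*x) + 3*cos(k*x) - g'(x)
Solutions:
 g(x) = C1 - cos(2*x)/2 + 3*sin(k*x)/k


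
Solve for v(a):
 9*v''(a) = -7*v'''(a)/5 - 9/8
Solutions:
 v(a) = C1 + C2*a + C3*exp(-45*a/7) - a^2/16


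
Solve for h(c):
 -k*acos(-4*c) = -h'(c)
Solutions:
 h(c) = C1 + k*(c*acos(-4*c) + sqrt(1 - 16*c^2)/4)


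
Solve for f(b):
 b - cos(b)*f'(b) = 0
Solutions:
 f(b) = C1 + Integral(b/cos(b), b)


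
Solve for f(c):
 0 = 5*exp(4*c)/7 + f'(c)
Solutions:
 f(c) = C1 - 5*exp(4*c)/28


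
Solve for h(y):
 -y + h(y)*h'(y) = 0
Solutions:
 h(y) = -sqrt(C1 + y^2)
 h(y) = sqrt(C1 + y^2)


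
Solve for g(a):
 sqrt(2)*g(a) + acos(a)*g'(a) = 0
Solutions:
 g(a) = C1*exp(-sqrt(2)*Integral(1/acos(a), a))


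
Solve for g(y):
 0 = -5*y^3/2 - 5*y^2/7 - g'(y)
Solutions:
 g(y) = C1 - 5*y^4/8 - 5*y^3/21


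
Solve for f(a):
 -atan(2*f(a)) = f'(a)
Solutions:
 Integral(1/atan(2*_y), (_y, f(a))) = C1 - a


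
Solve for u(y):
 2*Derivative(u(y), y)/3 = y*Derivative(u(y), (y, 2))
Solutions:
 u(y) = C1 + C2*y^(5/3)


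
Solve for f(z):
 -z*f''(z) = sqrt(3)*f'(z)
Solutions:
 f(z) = C1 + C2*z^(1 - sqrt(3))


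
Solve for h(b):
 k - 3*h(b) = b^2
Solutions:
 h(b) = -b^2/3 + k/3


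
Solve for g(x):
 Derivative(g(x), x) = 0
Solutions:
 g(x) = C1


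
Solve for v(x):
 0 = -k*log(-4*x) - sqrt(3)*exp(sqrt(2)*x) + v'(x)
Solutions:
 v(x) = C1 + k*x*log(-x) + k*x*(-1 + 2*log(2)) + sqrt(6)*exp(sqrt(2)*x)/2


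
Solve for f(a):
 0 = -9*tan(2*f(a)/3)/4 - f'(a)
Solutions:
 f(a) = -3*asin(C1*exp(-3*a/2))/2 + 3*pi/2
 f(a) = 3*asin(C1*exp(-3*a/2))/2


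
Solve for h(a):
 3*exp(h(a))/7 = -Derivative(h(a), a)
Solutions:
 h(a) = log(1/(C1 + 3*a)) + log(7)


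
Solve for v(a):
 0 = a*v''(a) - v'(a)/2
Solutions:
 v(a) = C1 + C2*a^(3/2)


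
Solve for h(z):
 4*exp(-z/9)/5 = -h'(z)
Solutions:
 h(z) = C1 + 36*exp(-z/9)/5


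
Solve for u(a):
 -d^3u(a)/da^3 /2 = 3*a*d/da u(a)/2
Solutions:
 u(a) = C1 + Integral(C2*airyai(-3^(1/3)*a) + C3*airybi(-3^(1/3)*a), a)


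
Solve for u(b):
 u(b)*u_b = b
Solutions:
 u(b) = -sqrt(C1 + b^2)
 u(b) = sqrt(C1 + b^2)


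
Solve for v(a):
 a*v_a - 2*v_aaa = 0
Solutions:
 v(a) = C1 + Integral(C2*airyai(2^(2/3)*a/2) + C3*airybi(2^(2/3)*a/2), a)


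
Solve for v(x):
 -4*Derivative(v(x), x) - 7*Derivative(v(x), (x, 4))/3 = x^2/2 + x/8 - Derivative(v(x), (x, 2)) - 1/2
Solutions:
 v(x) = C1 + C2*exp(7^(1/3)*x*(7^(1/3)/(sqrt(1757) + 42)^(1/3) + (sqrt(1757) + 42)^(1/3))/14)*sin(sqrt(3)*7^(1/3)*x*(-(sqrt(1757) + 42)^(1/3) + 7^(1/3)/(sqrt(1757) + 42)^(1/3))/14) + C3*exp(7^(1/3)*x*(7^(1/3)/(sqrt(1757) + 42)^(1/3) + (sqrt(1757) + 42)^(1/3))/14)*cos(sqrt(3)*7^(1/3)*x*(-(sqrt(1757) + 42)^(1/3) + 7^(1/3)/(sqrt(1757) + 42)^(1/3))/14) + C4*exp(-7^(1/3)*x*(7^(1/3)/(sqrt(1757) + 42)^(1/3) + (sqrt(1757) + 42)^(1/3))/7) - x^3/24 - 3*x^2/64 + 13*x/128


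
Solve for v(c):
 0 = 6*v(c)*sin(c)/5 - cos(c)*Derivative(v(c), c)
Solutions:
 v(c) = C1/cos(c)^(6/5)


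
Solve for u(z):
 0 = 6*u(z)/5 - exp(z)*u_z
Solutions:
 u(z) = C1*exp(-6*exp(-z)/5)


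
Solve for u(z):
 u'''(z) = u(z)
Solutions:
 u(z) = C3*exp(z) + (C1*sin(sqrt(3)*z/2) + C2*cos(sqrt(3)*z/2))*exp(-z/2)


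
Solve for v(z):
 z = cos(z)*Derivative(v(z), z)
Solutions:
 v(z) = C1 + Integral(z/cos(z), z)


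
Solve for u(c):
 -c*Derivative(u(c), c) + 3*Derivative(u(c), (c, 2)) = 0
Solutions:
 u(c) = C1 + C2*erfi(sqrt(6)*c/6)


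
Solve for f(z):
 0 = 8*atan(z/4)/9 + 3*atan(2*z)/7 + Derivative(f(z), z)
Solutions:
 f(z) = C1 - 8*z*atan(z/4)/9 - 3*z*atan(2*z)/7 + 16*log(z^2 + 16)/9 + 3*log(4*z^2 + 1)/28


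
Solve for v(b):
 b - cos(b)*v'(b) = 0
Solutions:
 v(b) = C1 + Integral(b/cos(b), b)


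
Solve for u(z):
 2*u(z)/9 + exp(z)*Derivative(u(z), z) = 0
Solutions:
 u(z) = C1*exp(2*exp(-z)/9)


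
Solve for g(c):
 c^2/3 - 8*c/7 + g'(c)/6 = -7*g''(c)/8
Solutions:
 g(c) = C1 + C2*exp(-4*c/21) - 2*c^3/3 + 195*c^2/14 - 585*c/4


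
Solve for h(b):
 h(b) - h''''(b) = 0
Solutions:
 h(b) = C1*exp(-b) + C2*exp(b) + C3*sin(b) + C4*cos(b)


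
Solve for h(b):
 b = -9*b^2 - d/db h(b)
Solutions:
 h(b) = C1 - 3*b^3 - b^2/2


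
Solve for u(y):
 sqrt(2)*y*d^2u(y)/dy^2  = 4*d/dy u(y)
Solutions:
 u(y) = C1 + C2*y^(1 + 2*sqrt(2))


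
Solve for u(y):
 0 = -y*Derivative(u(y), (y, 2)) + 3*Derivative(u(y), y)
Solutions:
 u(y) = C1 + C2*y^4


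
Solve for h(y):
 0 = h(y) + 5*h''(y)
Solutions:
 h(y) = C1*sin(sqrt(5)*y/5) + C2*cos(sqrt(5)*y/5)


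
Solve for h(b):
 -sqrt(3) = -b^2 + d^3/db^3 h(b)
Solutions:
 h(b) = C1 + C2*b + C3*b^2 + b^5/60 - sqrt(3)*b^3/6


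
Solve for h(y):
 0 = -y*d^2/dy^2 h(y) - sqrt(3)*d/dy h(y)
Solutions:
 h(y) = C1 + C2*y^(1 - sqrt(3))


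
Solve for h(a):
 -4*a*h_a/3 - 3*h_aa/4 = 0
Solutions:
 h(a) = C1 + C2*erf(2*sqrt(2)*a/3)


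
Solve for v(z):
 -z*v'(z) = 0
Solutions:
 v(z) = C1


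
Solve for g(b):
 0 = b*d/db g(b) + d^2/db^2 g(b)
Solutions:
 g(b) = C1 + C2*erf(sqrt(2)*b/2)


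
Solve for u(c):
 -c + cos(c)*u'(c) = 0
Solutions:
 u(c) = C1 + Integral(c/cos(c), c)


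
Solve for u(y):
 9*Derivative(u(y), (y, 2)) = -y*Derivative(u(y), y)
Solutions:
 u(y) = C1 + C2*erf(sqrt(2)*y/6)


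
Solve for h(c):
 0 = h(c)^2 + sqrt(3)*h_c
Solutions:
 h(c) = 3/(C1 + sqrt(3)*c)


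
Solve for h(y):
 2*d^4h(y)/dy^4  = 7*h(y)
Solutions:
 h(y) = C1*exp(-2^(3/4)*7^(1/4)*y/2) + C2*exp(2^(3/4)*7^(1/4)*y/2) + C3*sin(2^(3/4)*7^(1/4)*y/2) + C4*cos(2^(3/4)*7^(1/4)*y/2)


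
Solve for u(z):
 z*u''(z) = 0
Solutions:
 u(z) = C1 + C2*z


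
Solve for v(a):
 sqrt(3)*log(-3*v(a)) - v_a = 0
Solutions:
 -sqrt(3)*Integral(1/(log(-_y) + log(3)), (_y, v(a)))/3 = C1 - a


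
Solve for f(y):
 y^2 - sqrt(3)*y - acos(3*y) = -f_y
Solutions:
 f(y) = C1 - y^3/3 + sqrt(3)*y^2/2 + y*acos(3*y) - sqrt(1 - 9*y^2)/3


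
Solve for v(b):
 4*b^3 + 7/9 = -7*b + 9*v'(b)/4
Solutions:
 v(b) = C1 + 4*b^4/9 + 14*b^2/9 + 28*b/81


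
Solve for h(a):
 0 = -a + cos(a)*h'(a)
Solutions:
 h(a) = C1 + Integral(a/cos(a), a)


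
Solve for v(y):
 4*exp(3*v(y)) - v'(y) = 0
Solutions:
 v(y) = log(-1/(C1 + 12*y))/3
 v(y) = log((-1/(C1 + 4*y))^(1/3)*(-3^(2/3) - 3*3^(1/6)*I)/6)
 v(y) = log((-1/(C1 + 4*y))^(1/3)*(-3^(2/3) + 3*3^(1/6)*I)/6)


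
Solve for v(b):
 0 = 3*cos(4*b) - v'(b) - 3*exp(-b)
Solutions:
 v(b) = C1 + 3*sin(4*b)/4 + 3*exp(-b)


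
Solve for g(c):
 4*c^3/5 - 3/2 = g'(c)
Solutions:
 g(c) = C1 + c^4/5 - 3*c/2


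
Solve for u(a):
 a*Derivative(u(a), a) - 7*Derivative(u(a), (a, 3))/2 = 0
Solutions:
 u(a) = C1 + Integral(C2*airyai(2^(1/3)*7^(2/3)*a/7) + C3*airybi(2^(1/3)*7^(2/3)*a/7), a)


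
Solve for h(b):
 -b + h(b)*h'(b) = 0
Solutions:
 h(b) = -sqrt(C1 + b^2)
 h(b) = sqrt(C1 + b^2)


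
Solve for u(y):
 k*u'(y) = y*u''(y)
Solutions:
 u(y) = C1 + y^(re(k) + 1)*(C2*sin(log(y)*Abs(im(k))) + C3*cos(log(y)*im(k)))


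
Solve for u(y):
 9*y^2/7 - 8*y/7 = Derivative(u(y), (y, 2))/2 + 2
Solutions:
 u(y) = C1 + C2*y + 3*y^4/14 - 8*y^3/21 - 2*y^2


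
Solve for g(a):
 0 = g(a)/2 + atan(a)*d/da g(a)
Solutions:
 g(a) = C1*exp(-Integral(1/atan(a), a)/2)


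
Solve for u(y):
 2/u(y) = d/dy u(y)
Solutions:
 u(y) = -sqrt(C1 + 4*y)
 u(y) = sqrt(C1 + 4*y)


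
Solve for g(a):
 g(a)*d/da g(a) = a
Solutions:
 g(a) = -sqrt(C1 + a^2)
 g(a) = sqrt(C1 + a^2)


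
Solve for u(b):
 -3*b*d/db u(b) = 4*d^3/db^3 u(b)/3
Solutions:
 u(b) = C1 + Integral(C2*airyai(-2^(1/3)*3^(2/3)*b/2) + C3*airybi(-2^(1/3)*3^(2/3)*b/2), b)


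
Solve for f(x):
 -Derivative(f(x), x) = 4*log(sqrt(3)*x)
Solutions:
 f(x) = C1 - 4*x*log(x) - x*log(9) + 4*x


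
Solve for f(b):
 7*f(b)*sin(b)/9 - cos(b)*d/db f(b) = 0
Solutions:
 f(b) = C1/cos(b)^(7/9)


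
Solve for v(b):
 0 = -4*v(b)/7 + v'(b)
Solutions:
 v(b) = C1*exp(4*b/7)


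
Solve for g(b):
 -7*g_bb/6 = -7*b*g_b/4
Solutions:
 g(b) = C1 + C2*erfi(sqrt(3)*b/2)


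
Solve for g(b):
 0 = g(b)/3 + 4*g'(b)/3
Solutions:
 g(b) = C1*exp(-b/4)


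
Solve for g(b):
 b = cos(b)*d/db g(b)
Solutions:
 g(b) = C1 + Integral(b/cos(b), b)


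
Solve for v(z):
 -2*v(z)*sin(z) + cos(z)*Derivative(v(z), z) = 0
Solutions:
 v(z) = C1/cos(z)^2


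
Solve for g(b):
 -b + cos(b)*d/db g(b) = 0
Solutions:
 g(b) = C1 + Integral(b/cos(b), b)


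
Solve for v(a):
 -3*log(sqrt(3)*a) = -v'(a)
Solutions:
 v(a) = C1 + 3*a*log(a) - 3*a + 3*a*log(3)/2


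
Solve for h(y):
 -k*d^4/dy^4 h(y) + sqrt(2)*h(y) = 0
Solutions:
 h(y) = C1*exp(-2^(1/8)*y*(1/k)^(1/4)) + C2*exp(2^(1/8)*y*(1/k)^(1/4)) + C3*exp(-2^(1/8)*I*y*(1/k)^(1/4)) + C4*exp(2^(1/8)*I*y*(1/k)^(1/4))


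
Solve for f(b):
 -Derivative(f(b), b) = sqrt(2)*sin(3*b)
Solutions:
 f(b) = C1 + sqrt(2)*cos(3*b)/3


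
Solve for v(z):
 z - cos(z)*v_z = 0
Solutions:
 v(z) = C1 + Integral(z/cos(z), z)


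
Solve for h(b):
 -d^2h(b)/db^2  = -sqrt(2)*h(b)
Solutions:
 h(b) = C1*exp(-2^(1/4)*b) + C2*exp(2^(1/4)*b)


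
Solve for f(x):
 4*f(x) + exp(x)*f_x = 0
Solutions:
 f(x) = C1*exp(4*exp(-x))


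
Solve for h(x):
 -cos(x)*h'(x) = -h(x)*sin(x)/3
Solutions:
 h(x) = C1/cos(x)^(1/3)


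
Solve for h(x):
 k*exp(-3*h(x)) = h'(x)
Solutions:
 h(x) = log(C1 + 3*k*x)/3
 h(x) = log((-3^(1/3) - 3^(5/6)*I)*(C1 + k*x)^(1/3)/2)
 h(x) = log((-3^(1/3) + 3^(5/6)*I)*(C1 + k*x)^(1/3)/2)


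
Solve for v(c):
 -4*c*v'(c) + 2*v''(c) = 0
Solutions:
 v(c) = C1 + C2*erfi(c)


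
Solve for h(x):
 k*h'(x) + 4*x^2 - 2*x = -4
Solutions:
 h(x) = C1 - 4*x^3/(3*k) + x^2/k - 4*x/k


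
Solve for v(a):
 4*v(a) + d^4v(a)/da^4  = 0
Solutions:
 v(a) = (C1*sin(a) + C2*cos(a))*exp(-a) + (C3*sin(a) + C4*cos(a))*exp(a)


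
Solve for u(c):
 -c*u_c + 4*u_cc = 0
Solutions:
 u(c) = C1 + C2*erfi(sqrt(2)*c/4)


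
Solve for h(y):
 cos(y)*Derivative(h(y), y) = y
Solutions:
 h(y) = C1 + Integral(y/cos(y), y)


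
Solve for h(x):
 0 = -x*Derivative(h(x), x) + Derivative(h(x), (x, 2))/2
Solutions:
 h(x) = C1 + C2*erfi(x)


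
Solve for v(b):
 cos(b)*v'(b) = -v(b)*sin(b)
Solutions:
 v(b) = C1*cos(b)


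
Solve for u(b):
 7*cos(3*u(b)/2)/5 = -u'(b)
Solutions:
 7*b/5 - log(sin(3*u(b)/2) - 1)/3 + log(sin(3*u(b)/2) + 1)/3 = C1


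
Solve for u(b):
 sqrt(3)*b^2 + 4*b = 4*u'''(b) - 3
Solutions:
 u(b) = C1 + C2*b + C3*b^2 + sqrt(3)*b^5/240 + b^4/24 + b^3/8


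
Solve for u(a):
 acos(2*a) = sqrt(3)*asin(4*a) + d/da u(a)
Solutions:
 u(a) = C1 + a*acos(2*a) - sqrt(1 - 4*a^2)/2 - sqrt(3)*(a*asin(4*a) + sqrt(1 - 16*a^2)/4)


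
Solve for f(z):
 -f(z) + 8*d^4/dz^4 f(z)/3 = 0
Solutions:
 f(z) = C1*exp(-6^(1/4)*z/2) + C2*exp(6^(1/4)*z/2) + C3*sin(6^(1/4)*z/2) + C4*cos(6^(1/4)*z/2)


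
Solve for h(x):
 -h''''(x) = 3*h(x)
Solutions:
 h(x) = (C1*sin(sqrt(2)*3^(1/4)*x/2) + C2*cos(sqrt(2)*3^(1/4)*x/2))*exp(-sqrt(2)*3^(1/4)*x/2) + (C3*sin(sqrt(2)*3^(1/4)*x/2) + C4*cos(sqrt(2)*3^(1/4)*x/2))*exp(sqrt(2)*3^(1/4)*x/2)


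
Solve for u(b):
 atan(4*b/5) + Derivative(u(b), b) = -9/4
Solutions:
 u(b) = C1 - b*atan(4*b/5) - 9*b/4 + 5*log(16*b^2 + 25)/8


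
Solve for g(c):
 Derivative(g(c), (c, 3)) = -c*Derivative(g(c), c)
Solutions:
 g(c) = C1 + Integral(C2*airyai(-c) + C3*airybi(-c), c)


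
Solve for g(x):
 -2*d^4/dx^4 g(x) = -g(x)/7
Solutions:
 g(x) = C1*exp(-14^(3/4)*x/14) + C2*exp(14^(3/4)*x/14) + C3*sin(14^(3/4)*x/14) + C4*cos(14^(3/4)*x/14)


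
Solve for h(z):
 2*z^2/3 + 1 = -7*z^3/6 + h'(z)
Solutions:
 h(z) = C1 + 7*z^4/24 + 2*z^3/9 + z


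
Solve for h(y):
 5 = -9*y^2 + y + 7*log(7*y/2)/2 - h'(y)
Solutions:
 h(y) = C1 - 3*y^3 + y^2/2 + 7*y*log(y)/2 - 17*y/2 - 4*y*log(2) + y*log(14)/2 + 3*y*log(7)


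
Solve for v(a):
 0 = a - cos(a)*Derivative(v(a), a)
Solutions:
 v(a) = C1 + Integral(a/cos(a), a)


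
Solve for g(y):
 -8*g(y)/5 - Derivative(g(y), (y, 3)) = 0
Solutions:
 g(y) = C3*exp(-2*5^(2/3)*y/5) + (C1*sin(sqrt(3)*5^(2/3)*y/5) + C2*cos(sqrt(3)*5^(2/3)*y/5))*exp(5^(2/3)*y/5)


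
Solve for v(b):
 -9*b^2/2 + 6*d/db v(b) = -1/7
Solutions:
 v(b) = C1 + b^3/4 - b/42


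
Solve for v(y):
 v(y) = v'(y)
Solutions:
 v(y) = C1*exp(y)


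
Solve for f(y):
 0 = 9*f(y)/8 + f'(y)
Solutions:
 f(y) = C1*exp(-9*y/8)


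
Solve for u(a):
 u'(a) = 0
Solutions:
 u(a) = C1


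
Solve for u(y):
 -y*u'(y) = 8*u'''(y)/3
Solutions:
 u(y) = C1 + Integral(C2*airyai(-3^(1/3)*y/2) + C3*airybi(-3^(1/3)*y/2), y)


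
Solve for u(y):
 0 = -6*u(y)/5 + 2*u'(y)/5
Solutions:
 u(y) = C1*exp(3*y)


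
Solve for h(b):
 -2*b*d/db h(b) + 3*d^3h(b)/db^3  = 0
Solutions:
 h(b) = C1 + Integral(C2*airyai(2^(1/3)*3^(2/3)*b/3) + C3*airybi(2^(1/3)*3^(2/3)*b/3), b)


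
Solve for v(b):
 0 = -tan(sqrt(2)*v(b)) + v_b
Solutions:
 v(b) = sqrt(2)*(pi - asin(C1*exp(sqrt(2)*b)))/2
 v(b) = sqrt(2)*asin(C1*exp(sqrt(2)*b))/2


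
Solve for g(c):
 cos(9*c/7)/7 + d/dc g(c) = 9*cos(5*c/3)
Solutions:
 g(c) = C1 - sin(9*c/7)/9 + 27*sin(5*c/3)/5


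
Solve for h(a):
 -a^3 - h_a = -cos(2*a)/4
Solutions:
 h(a) = C1 - a^4/4 + sin(2*a)/8


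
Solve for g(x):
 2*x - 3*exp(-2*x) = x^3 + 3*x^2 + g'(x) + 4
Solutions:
 g(x) = C1 - x^4/4 - x^3 + x^2 - 4*x + 3*exp(-2*x)/2


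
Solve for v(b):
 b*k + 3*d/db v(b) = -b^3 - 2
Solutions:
 v(b) = C1 - b^4/12 - b^2*k/6 - 2*b/3


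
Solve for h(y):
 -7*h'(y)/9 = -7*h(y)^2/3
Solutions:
 h(y) = -1/(C1 + 3*y)


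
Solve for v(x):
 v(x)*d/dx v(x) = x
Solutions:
 v(x) = -sqrt(C1 + x^2)
 v(x) = sqrt(C1 + x^2)


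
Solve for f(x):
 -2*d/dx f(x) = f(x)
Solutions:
 f(x) = C1*exp(-x/2)


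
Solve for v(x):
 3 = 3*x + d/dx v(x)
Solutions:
 v(x) = C1 - 3*x^2/2 + 3*x


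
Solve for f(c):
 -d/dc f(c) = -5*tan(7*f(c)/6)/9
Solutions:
 f(c) = -6*asin(C1*exp(35*c/54))/7 + 6*pi/7
 f(c) = 6*asin(C1*exp(35*c/54))/7


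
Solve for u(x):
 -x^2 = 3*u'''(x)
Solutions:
 u(x) = C1 + C2*x + C3*x^2 - x^5/180


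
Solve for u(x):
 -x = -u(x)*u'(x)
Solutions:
 u(x) = -sqrt(C1 + x^2)
 u(x) = sqrt(C1 + x^2)


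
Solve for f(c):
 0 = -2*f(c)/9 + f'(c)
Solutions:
 f(c) = C1*exp(2*c/9)


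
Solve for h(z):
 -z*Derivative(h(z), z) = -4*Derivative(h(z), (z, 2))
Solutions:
 h(z) = C1 + C2*erfi(sqrt(2)*z/4)


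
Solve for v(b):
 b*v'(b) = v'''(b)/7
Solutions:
 v(b) = C1 + Integral(C2*airyai(7^(1/3)*b) + C3*airybi(7^(1/3)*b), b)


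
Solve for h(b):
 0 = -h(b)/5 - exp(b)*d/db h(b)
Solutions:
 h(b) = C1*exp(exp(-b)/5)


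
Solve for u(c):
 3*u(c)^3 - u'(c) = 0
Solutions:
 u(c) = -sqrt(2)*sqrt(-1/(C1 + 3*c))/2
 u(c) = sqrt(2)*sqrt(-1/(C1 + 3*c))/2


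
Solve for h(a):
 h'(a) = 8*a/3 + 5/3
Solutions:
 h(a) = C1 + 4*a^2/3 + 5*a/3


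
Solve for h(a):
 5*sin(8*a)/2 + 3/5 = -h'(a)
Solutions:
 h(a) = C1 - 3*a/5 + 5*cos(8*a)/16


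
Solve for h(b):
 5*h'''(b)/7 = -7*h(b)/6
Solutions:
 h(b) = C3*exp(-210^(2/3)*b/30) + (C1*sin(3^(1/6)*70^(2/3)*b/20) + C2*cos(3^(1/6)*70^(2/3)*b/20))*exp(210^(2/3)*b/60)


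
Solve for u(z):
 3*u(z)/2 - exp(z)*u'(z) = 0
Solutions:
 u(z) = C1*exp(-3*exp(-z)/2)


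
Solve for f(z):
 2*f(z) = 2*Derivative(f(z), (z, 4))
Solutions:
 f(z) = C1*exp(-z) + C2*exp(z) + C3*sin(z) + C4*cos(z)


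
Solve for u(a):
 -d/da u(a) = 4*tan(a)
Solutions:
 u(a) = C1 + 4*log(cos(a))


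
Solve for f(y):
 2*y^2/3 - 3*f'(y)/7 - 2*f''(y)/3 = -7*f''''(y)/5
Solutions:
 f(y) = C1 + C2*exp(-y*(4*5^(2/3)*98^(1/3)/(sqrt(5441) + 81)^(1/3) + 140^(1/3)*(sqrt(5441) + 81)^(1/3))/84)*sin(sqrt(3)*y*(-140^(1/3)*(sqrt(5441) + 81)^(1/3) + 4*5^(2/3)*98^(1/3)/(sqrt(5441) + 81)^(1/3))/84) + C3*exp(-y*(4*5^(2/3)*98^(1/3)/(sqrt(5441) + 81)^(1/3) + 140^(1/3)*(sqrt(5441) + 81)^(1/3))/84)*cos(sqrt(3)*y*(-140^(1/3)*(sqrt(5441) + 81)^(1/3) + 4*5^(2/3)*98^(1/3)/(sqrt(5441) + 81)^(1/3))/84) + C4*exp(y*(4*5^(2/3)*98^(1/3)/(sqrt(5441) + 81)^(1/3) + 140^(1/3)*(sqrt(5441) + 81)^(1/3))/42) + 14*y^3/27 - 196*y^2/81 + 5488*y/729


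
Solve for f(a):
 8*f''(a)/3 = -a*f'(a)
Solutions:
 f(a) = C1 + C2*erf(sqrt(3)*a/4)


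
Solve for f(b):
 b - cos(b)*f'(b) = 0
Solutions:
 f(b) = C1 + Integral(b/cos(b), b)


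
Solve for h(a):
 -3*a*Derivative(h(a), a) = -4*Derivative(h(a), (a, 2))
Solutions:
 h(a) = C1 + C2*erfi(sqrt(6)*a/4)


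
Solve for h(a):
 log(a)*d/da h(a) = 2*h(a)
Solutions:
 h(a) = C1*exp(2*li(a))


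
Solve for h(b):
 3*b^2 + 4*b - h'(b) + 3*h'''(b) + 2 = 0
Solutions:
 h(b) = C1 + C2*exp(-sqrt(3)*b/3) + C3*exp(sqrt(3)*b/3) + b^3 + 2*b^2 + 20*b
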